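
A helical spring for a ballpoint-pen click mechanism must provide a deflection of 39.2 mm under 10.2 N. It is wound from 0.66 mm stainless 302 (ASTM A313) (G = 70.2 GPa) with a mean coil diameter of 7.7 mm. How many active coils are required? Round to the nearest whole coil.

Required rate k = F/δ = 10.2/39.2 = 0.2602 N/mm
N_a = Gd⁴/(8D³k) = (70.2×10³ × 0.66⁴)/(8 × 7.7³ × 0.2602)
    = 13320.3 / 950.334 = 14.02 → 14 coils

14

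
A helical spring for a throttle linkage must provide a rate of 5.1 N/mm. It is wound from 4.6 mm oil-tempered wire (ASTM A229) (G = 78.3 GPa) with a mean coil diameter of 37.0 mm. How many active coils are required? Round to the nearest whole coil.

N_a = Gd⁴/(8D³k) = (78.3×10³ × 4.6⁴)/(8 × 37.0³ × 5.1)
    = 3.50585e+07 / 2.06664e+06 = 16.96 → 17 coils

17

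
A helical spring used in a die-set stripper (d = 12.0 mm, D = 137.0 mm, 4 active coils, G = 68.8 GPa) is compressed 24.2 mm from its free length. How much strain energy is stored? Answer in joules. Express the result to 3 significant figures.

5.08 J

k = Gd⁴/(8D³N_a) = (68.8×10³)(12.0⁴)/(8·137.0³·4) = 17.338 N/mm
U = ½kδ² = 0.5 × 17.338 × 24.2² = 5076.9 N·mm = 5.0769 J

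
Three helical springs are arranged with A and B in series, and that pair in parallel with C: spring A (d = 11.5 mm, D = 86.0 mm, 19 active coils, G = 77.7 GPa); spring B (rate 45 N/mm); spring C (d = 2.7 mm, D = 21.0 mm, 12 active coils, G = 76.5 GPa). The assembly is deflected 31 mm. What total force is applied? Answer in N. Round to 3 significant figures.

474 N

k_A = Gd⁴/(8D³N_a) = (77.7×10³)(11.5⁴)/(8·86.0³·19) = 14.056 N/mm
k_C = Gd⁴/(8D³N_a) = (76.5×10³)(2.7⁴)/(8·21.0³·12) = 4.5729 N/mm
Springs A,B series: k_AB = 1/(1/14.056+1/45) = 10.711 N/mm; parallel with C: k_eq = 10.711+4.5729 = 15.284 N/mm
F = k_eq·δ = 15.284·31 = 473.79 N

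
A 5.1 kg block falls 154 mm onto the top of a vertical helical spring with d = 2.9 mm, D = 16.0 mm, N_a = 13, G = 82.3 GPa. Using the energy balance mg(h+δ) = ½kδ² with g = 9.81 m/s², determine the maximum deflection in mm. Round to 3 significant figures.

37.4 mm

k = Gd⁴/(8D³N_a) = (82.3×10³)(2.9⁴)/(8·16.0³·13) = 13.665 N/mm
W = mg = 5.1 × 9.81 = 50.031 N
½kδ² − Wδ − Wh = 0 → δ = (W + √(W² + 2kWh))/k
δ = (50.031 + √(2503.1 + 210566))/13.665 = (50.031 + 461.59)/13.665 = 37.442 mm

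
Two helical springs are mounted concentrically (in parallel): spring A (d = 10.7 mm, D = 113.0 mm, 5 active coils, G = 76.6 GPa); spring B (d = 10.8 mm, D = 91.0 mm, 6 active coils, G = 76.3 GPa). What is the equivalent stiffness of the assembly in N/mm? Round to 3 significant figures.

k_A = Gd⁴/(8D³N_a) = (76.6×10³)(10.7⁴)/(8·113.0³·5) = 17.397 N/mm
k_B = Gd⁴/(8D³N_a) = (76.3×10³)(10.8⁴)/(8·91.0³·6) = 28.698 N/mm
Parallel: k_eq = 17.397 + 28.698 = 46.095 N/mm

46.1 N/mm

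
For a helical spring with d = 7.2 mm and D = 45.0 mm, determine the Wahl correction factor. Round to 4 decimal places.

C = D/d = 45.0/7.2 = 6.2500
K_W = (4C−1)/(4C−4) + 0.615/C = 24.000/21.000 + 0.0984 = 1.2413

1.2413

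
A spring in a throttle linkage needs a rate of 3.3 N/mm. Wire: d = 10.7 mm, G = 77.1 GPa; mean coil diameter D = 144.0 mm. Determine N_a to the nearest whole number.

N_a = Gd⁴/(8D³k) = (77.1×10³ × 10.7⁴)/(8 × 144.0³ × 3.3)
    = 1.01062e+09 / 7.883e+07 = 12.82 → 13 coils

13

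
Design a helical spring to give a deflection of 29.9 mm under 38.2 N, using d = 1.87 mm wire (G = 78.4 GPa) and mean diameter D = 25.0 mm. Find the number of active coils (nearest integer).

6

Required rate k = F/δ = 38.2/29.9 = 1.2776 N/mm
N_a = Gd⁴/(8D³k) = (78.4×10³ × 1.87⁴)/(8 × 25.0³ × 1.2776)
    = 958699 / 159699 = 6.003 → 6 coils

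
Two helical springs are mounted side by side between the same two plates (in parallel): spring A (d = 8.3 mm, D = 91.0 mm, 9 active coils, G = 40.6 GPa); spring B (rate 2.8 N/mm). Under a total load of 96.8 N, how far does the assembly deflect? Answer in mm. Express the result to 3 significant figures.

k_A = Gd⁴/(8D³N_a) = (40.6×10³)(8.3⁴)/(8·91.0³·9) = 3.5513 N/mm
Parallel: k_eq = 3.5513 + 2.8 = 6.3513 N/mm
δ = F/k_eq = 96.8/6.3513 = 15.241 mm

15.2 mm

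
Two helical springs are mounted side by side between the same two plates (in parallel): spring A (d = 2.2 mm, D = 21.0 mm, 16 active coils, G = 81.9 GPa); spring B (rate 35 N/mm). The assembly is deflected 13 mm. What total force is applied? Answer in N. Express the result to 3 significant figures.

k_A = Gd⁴/(8D³N_a) = (81.9×10³)(2.2⁴)/(8·21.0³·16) = 1.6185 N/mm
Parallel: k_eq = 1.6185 + 35 = 36.618 N/mm
F = k_eq·δ = 36.618·13 = 476.04 N

476 N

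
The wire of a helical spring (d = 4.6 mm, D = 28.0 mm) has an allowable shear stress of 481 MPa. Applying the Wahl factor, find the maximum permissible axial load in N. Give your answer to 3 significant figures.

526 N

C = D/d = 28.0/4.6 = 6.0870
K_W = (4C−1)/(4C−4) + 0.615/C = 23.348/20.348 + 0.1010 = 1.2485
τ_max = K·8FD/(πd³) → F_max = τ_allow·πd³/(8DK)
F_max = 481·π·4.6³/(8·28.0·1.2485) = 1.4709e+05/279.66 = 525.95 N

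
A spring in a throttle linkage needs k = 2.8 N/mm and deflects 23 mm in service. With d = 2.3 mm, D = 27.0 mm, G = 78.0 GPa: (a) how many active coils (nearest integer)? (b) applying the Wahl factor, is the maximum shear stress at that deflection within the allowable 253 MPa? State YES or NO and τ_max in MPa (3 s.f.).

N_a = Gd⁴/(8D³k) = (78.0×10³)(2.3⁴)/(8·27.0³·2.8) = 4.951 → N_a = 5
Actual rate k = Gd⁴/(8D³·5) = 2.7724 N/mm
Working load F = kδ = 2.7724·23 = 63.765 N
C = 27.0/2.3 = 11.7391; K_W = (4C−1)/(4C−4)+0.615/C = 1.1222
τ_max = K_W·8FD/(πd³) = 1.1222·360.33 = 404.37 MPa
τ_max > 253 MPa → exceeds allowable

(a) 5 coils; (b) NO, τ_max = 404 MPa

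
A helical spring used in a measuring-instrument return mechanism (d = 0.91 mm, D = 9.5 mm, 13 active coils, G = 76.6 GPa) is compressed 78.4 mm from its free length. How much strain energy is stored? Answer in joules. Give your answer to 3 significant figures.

1.81 J

k = Gd⁴/(8D³N_a) = (76.6×10³)(0.91⁴)/(8·9.5³·13) = 0.5891 N/mm
U = ½kδ² = 0.5 × 0.5891 × 78.4² = 1810.5 N·mm = 1.8105 J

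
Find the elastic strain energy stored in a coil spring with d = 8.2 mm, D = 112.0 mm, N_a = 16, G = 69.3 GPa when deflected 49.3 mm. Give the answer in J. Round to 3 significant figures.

2.12 J

k = Gd⁴/(8D³N_a) = (69.3×10³)(8.2⁴)/(8·112.0³·16) = 1.7423 N/mm
U = ½kδ² = 0.5 × 1.7423 × 49.3² = 2117.3 N·mm = 2.1173 J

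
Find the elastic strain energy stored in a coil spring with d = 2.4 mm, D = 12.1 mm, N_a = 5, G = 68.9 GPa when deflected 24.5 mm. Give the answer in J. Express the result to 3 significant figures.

9.68 J

k = Gd⁴/(8D³N_a) = (68.9×10³)(2.4⁴)/(8·12.1³·5) = 32.259 N/mm
U = ½kδ² = 0.5 × 32.259 × 24.5² = 9681.7 N·mm = 9.6817 J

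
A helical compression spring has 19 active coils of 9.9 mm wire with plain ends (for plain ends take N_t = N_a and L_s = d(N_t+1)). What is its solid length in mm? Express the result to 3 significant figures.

198 mm

plain ends: N_t = N_a = 19
L_s = d·(N_t+1) = 9.9 × 20 = 198 mm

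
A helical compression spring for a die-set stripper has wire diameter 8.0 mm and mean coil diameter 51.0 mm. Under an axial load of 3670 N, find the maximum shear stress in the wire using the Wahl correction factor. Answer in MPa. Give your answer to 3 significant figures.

Spring index C = D/d = 51.0/8.0 = 6.3750
K_W = (4C−1)/(4C−4) + 0.615/C = 24.500/21.500 + 0.0965 = 1.2360
τ₀ = 8FD/(πd³) = 8·3670·51.0/(π·8.0³) = 1.49736e+06/1608.5 = 930.91 MPa
τ_max = K·τ₀ = 1.2360 × 930.91 = 1150.6 MPa

1150 MPa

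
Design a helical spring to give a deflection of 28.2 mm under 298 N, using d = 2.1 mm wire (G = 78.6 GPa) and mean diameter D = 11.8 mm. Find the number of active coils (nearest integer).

11

Required rate k = F/δ = 298/28.2 = 10.567 N/mm
N_a = Gd⁴/(8D³k) = (78.6×10³ × 2.1⁴)/(8 × 11.8³ × 10.567)
    = 1.52862e+06 / 138900 = 11.01 → 11 coils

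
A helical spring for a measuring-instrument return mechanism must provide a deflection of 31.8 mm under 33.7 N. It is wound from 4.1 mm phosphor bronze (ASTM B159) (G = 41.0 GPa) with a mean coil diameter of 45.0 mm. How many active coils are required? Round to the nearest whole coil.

Required rate k = F/δ = 33.7/31.8 = 1.0597 N/mm
N_a = Gd⁴/(8D³k) = (41.0×10³ × 4.1⁴)/(8 × 45.0³ × 1.0597)
    = 1.15856e+07 / 772557 = 15 → 15 coils

15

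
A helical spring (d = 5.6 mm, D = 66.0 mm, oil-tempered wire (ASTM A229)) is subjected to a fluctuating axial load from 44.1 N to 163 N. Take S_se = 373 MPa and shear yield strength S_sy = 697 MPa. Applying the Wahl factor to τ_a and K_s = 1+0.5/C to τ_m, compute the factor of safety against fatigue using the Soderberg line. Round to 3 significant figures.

3.13

C = D/d = 66.0/5.6 = 11.7857; K_W = (4C−1)/(4C−4)+0.615/C = 1.1217; K_s = 1+0.5/C = 1.0424
F_a = (F_max−F_min)/2 = 59.45 N; F_m = (F_max+F_min)/2 = 103.55 N
τ_a = K_W·8F_aD/(πd³) = 1.1217 × 56.895 = 63.82 MPa
τ_m = K_s·8F_mD/(πd³) = 1.0424 × 99.099 = 103.3 MPa
Soderberg: 1/n_f = τ_a/S_se + τ_m/S_sy = 63.82/373 + 103.3/697 = 0.17110 + 0.14821 = 0.31931
n_f = 1/0.31931 = 3.132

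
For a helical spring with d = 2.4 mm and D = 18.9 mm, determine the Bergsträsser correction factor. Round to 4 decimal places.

C = D/d = 18.9/2.4 = 7.8750
K_B = (4C+2)/(4C−3) = 33.500/28.500 = 1.1754

1.1754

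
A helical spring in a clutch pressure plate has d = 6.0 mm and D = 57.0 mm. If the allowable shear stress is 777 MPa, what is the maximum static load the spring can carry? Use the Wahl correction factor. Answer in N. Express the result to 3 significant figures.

1000 N

C = D/d = 57.0/6.0 = 9.5000
K_W = (4C−1)/(4C−4) + 0.615/C = 37.000/34.000 + 0.0647 = 1.1530
τ_max = K·8FD/(πd³) → F_max = τ_allow·πd³/(8DK)
F_max = 777·π·6.0³/(8·57.0·1.1530) = 5.2726e+05/525.76 = 1002.9 N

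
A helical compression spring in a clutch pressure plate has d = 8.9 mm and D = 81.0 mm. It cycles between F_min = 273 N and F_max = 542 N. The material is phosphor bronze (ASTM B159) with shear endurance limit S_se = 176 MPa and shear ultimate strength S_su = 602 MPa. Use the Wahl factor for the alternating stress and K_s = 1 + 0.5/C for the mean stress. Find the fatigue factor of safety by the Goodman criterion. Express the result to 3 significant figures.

C = D/d = 81.0/8.9 = 9.1011; K_W = (4C−1)/(4C−4)+0.615/C = 1.1602; K_s = 1+0.5/C = 1.0549
F_a = (F_max−F_min)/2 = 134.5 N; F_m = (F_max+F_min)/2 = 407.5 N
τ_a = K_W·8F_aD/(πd³) = 1.1602 × 39.353 = 45.655 MPa
τ_m = K_s·8F_mD/(πd³) = 1.0549 × 119.23 = 125.78 MPa
Goodman: 1/n_f = τ_a/S_se + τ_m/S_su = 45.655/176 + 125.78/602 = 0.25941 + 0.20894 = 0.46834
n_f = 1/0.46834 = 2.135

2.14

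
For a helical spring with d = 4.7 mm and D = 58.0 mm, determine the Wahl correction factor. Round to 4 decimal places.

C = D/d = 58.0/4.7 = 12.3404
K_W = (4C−1)/(4C−4) + 0.615/C = 48.362/45.362 + 0.0498 = 1.1160

1.1160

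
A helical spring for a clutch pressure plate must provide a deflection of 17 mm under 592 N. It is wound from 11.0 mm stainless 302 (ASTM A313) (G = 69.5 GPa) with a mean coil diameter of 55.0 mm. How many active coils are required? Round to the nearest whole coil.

22

Required rate k = F/δ = 592/17 = 34.824 N/mm
N_a = Gd⁴/(8D³k) = (69.5×10³ × 11.0⁴)/(8 × 55.0³ × 34.824)
    = 1.01755e+09 / 4.63501e+07 = 21.95 → 22 coils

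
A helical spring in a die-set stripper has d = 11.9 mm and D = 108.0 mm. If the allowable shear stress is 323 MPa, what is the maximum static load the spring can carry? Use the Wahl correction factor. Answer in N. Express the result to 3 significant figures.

1710 N

C = D/d = 108.0/11.9 = 9.0756
K_W = (4C−1)/(4C−4) + 0.615/C = 35.303/32.303 + 0.0678 = 1.1606
τ_max = K·8FD/(πd³) → F_max = τ_allow·πd³/(8DK)
F_max = 323·π·11.9³/(8·108.0·1.1606) = 1.71e+06/1002.8 = 1705.2 N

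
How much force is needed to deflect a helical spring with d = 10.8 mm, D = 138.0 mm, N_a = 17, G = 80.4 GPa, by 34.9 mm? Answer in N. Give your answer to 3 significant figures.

107 N

k = Gd⁴/(8D³N_a) = (80.4×10³)(10.8⁴)/(8·138.0³·17) = 3.0604 N/mm
F = k·δ = 3.0604 × 34.9 = 106.81 N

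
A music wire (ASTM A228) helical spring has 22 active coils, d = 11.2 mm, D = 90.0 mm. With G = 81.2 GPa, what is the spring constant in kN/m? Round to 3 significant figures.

9.96 kN/m

k = Gd⁴/(8D³N_a) = (81.2×10³ × 11.2⁴) / (8 × 90.0³ × 22)
  = 1.2777e+09 / 1.28304e+08 = 9.9584 N/mm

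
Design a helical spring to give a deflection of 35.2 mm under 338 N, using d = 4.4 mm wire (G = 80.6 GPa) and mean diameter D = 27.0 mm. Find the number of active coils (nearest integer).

20

Required rate k = F/δ = 338/35.2 = 9.6023 N/mm
N_a = Gd⁴/(8D³k) = (80.6×10³ × 4.4⁴)/(8 × 27.0³ × 9.6023)
    = 3.02097e+07 / 1.51201e+06 = 19.98 → 20 coils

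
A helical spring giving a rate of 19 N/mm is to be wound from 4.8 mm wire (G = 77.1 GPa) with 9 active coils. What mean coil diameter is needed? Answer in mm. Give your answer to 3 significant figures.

D = (Gd⁴/(8N_a·k))^(1/3) = (77.1×10³·4.8⁴/(8·9·19))^(1/3)
  = (29918)^(1/3) = 31.0440 mm

31.0 mm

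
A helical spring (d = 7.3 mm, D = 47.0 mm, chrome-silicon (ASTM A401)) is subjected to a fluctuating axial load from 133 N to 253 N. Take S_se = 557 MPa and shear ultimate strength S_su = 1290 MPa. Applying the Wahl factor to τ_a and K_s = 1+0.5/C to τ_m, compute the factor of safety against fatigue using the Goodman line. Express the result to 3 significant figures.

C = D/d = 47.0/7.3 = 6.4384; K_W = (4C−1)/(4C−4)+0.615/C = 1.2334; K_s = 1+0.5/C = 1.0777
F_a = (F_max−F_min)/2 = 60 N; F_m = (F_max+F_min)/2 = 193 N
τ_a = K_W·8F_aD/(πd³) = 1.2334 × 18.46 = 22.769 MPa
τ_m = K_s·8F_mD/(πd³) = 1.0777 × 59.378 = 63.989 MPa
Goodman: 1/n_f = τ_a/S_se + τ_m/S_su = 22.769/557 + 63.989/1290 = 0.04088 + 0.04960 = 0.090481
n_f = 1/0.090481 = 11.05

11.1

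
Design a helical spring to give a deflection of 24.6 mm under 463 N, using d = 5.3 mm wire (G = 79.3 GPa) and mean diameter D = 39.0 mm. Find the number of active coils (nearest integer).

7

Required rate k = F/δ = 463/24.6 = 18.821 N/mm
N_a = Gd⁴/(8D³k) = (79.3×10³ × 5.3⁴)/(8 × 39.0³ × 18.821)
    = 6.25715e+07 / 8.93161e+06 = 7.006 → 7 coils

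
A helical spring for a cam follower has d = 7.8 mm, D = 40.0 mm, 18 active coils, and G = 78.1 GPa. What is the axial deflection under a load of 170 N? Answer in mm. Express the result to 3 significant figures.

k = Gd⁴/(8D³N_a) = (78.1×10³)(7.8⁴)/(8·40.0³·18) = 31.368 N/mm
δ = F/k = 170 / 31.368 = 5.4195 mm

5.42 mm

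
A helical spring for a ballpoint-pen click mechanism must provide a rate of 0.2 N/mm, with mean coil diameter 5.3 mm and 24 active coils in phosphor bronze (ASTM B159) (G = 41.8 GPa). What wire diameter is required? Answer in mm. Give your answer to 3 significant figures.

0.608 mm

d = (8D³N_a·k / G)^(1/4) = (8·5.3³·24·0.2 / (41.8×10³))^0.25
  = (0.13677)^0.25 = 0.6081 mm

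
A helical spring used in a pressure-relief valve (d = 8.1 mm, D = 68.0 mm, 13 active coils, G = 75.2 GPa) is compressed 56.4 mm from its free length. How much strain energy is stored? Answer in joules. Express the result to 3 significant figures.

k = Gd⁴/(8D³N_a) = (75.2×10³)(8.1⁴)/(8·68.0³·13) = 9.8991 N/mm
U = ½kδ² = 0.5 × 9.8991 × 56.4² = 15744 N·mm = 15.744 J

15.7 J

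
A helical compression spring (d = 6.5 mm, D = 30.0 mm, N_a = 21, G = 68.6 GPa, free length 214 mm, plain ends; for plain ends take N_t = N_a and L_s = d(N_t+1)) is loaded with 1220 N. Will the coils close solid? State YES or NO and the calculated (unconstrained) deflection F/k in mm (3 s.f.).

NO, δ = 45.2 mm

k = Gd⁴/(8D³N_a) = (68.6×10³)(6.5⁴)/(8·30.0³·21) = 26.996 N/mm
N_t = 21; L_s = 6.5·22 = 143 mm; δ_solid = L₀ − L_s = 214 − 143 = 71 mm
δ = F/k = 1220/26.996 = 45.191 mm
δ < δ_solid → spring does not go solid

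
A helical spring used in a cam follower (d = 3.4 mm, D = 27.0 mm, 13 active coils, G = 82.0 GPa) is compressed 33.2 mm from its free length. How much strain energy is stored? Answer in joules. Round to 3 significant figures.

k = Gd⁴/(8D³N_a) = (82.0×10³)(3.4⁴)/(8·27.0³·13) = 5.3531 N/mm
U = ½kδ² = 0.5 × 5.3531 × 33.2² = 2950.2 N·mm = 2.9502 J

2.95 J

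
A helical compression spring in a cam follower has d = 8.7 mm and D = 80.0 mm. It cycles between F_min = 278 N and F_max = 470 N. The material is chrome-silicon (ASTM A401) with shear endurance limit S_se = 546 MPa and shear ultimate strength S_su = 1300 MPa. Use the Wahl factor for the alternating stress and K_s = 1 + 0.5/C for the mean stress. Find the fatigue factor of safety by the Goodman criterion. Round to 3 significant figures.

6.38

C = D/d = 80.0/8.7 = 9.1954; K_W = (4C−1)/(4C−4)+0.615/C = 1.1584; K_s = 1+0.5/C = 1.0544
F_a = (F_max−F_min)/2 = 96 N; F_m = (F_max+F_min)/2 = 374 N
τ_a = K_W·8F_aD/(πd³) = 1.1584 × 29.699 = 34.403 MPa
τ_m = K_s·8F_mD/(πd³) = 1.0544 × 115.7 = 121.99 MPa
Goodman: 1/n_f = τ_a/S_se + τ_m/S_su = 34.403/546 + 121.99/1300 = 0.06301 + 0.09384 = 0.15685
n_f = 1/0.15685 = 6.375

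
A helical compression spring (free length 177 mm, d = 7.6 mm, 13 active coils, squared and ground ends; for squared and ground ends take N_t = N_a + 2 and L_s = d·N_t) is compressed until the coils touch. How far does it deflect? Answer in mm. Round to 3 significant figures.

63.0 mm

N_t = 15; L_s = 7.6·15 = 114 mm
δ_solid = L₀ − L_s = 177 − 114 = 63 mm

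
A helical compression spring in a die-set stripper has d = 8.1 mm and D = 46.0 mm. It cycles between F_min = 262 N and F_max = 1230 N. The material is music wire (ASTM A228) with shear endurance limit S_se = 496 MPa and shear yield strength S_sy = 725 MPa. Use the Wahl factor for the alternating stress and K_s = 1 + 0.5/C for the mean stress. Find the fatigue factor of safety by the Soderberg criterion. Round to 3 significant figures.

C = D/d = 46.0/8.1 = 5.6790; K_W = (4C−1)/(4C−4)+0.615/C = 1.2686; K_s = 1+0.5/C = 1.0880
F_a = (F_max−F_min)/2 = 484 N; F_m = (F_max+F_min)/2 = 746 N
τ_a = K_W·8F_aD/(πd³) = 1.2686 × 106.68 = 135.33 MPa
τ_m = K_s·8F_mD/(πd³) = 1.0880 × 164.43 = 178.91 MPa
Soderberg: 1/n_f = τ_a/S_se + τ_m/S_sy = 135.33/496 + 178.91/725 = 0.27285 + 0.24677 = 0.51962
n_f = 1/0.51962 = 1.924

1.92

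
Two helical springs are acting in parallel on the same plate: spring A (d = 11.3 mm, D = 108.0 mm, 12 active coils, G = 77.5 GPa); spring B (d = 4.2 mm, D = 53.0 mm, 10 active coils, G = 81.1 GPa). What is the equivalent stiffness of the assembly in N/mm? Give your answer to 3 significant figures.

k_A = Gd⁴/(8D³N_a) = (77.5×10³)(11.3⁴)/(8·108.0³·12) = 10.449 N/mm
k_B = Gd⁴/(8D³N_a) = (81.1×10³)(4.2⁴)/(8·53.0³·10) = 2.1189 N/mm
Parallel: k_eq = 10.449 + 2.1189 = 12.568 N/mm

12.6 N/mm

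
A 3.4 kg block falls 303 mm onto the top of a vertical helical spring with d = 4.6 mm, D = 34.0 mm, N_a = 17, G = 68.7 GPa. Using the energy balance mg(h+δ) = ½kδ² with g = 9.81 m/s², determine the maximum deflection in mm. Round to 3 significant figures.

k = Gd⁴/(8D³N_a) = (68.7×10³)(4.6⁴)/(8·34.0³·17) = 5.7546 N/mm
W = mg = 3.4 × 9.81 = 33.354 N
½kδ² − Wδ − Wh = 0 → δ = (W + √(W² + 2kWh))/k
δ = (33.354 + √(1112.5 + 116314))/5.7546 = (33.354 + 342.68)/5.7546 = 65.345 mm

65.3 mm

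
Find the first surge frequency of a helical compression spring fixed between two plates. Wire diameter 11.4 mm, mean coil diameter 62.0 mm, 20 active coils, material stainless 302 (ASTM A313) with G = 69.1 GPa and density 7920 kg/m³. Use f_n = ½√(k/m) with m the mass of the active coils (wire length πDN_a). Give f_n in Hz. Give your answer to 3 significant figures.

49.3 Hz

k = Gd⁴/(8D³N_a) = (69.1×10³)(11.4⁴)/(8·62.0³·20) = 30.606 N/mm = 30606 N/m
Wire length L = πDN_a = π·62.0·20 = 3895.6 mm
m = ρ·(πd²/4)·L = 7920 × 102.07×10⁻⁶ m² × 3.8956 m = 3.1492 kg
f_n = ½√(k/m) = 0.5·√(30606/3.1492) = 0.5·√(9718.7) = 49.292 Hz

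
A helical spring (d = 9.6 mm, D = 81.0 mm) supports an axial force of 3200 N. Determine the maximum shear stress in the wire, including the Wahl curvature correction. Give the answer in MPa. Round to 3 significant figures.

876 MPa

Spring index C = D/d = 81.0/9.6 = 8.4375
K_W = (4C−1)/(4C−4) + 0.615/C = 32.750/29.750 + 0.0729 = 1.1737
τ₀ = 8FD/(πd³) = 8·3200·81.0/(π·9.6³) = 2.0736e+06/2779.5 = 746.04 MPa
τ_max = K·τ₀ = 1.1737 × 746.04 = 875.65 MPa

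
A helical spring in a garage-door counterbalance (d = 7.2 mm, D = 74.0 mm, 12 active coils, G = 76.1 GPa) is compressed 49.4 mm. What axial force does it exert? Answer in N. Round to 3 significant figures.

260 N

k = Gd⁴/(8D³N_a) = (76.1×10³)(7.2⁴)/(8·74.0³·12) = 5.2571 N/mm
F = k·δ = 5.2571 × 49.4 = 259.7 N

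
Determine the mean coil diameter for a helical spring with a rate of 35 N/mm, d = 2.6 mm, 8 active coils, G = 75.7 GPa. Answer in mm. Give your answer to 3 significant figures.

11.6 mm

D = (Gd⁴/(8N_a·k))^(1/3) = (75.7×10³·2.6⁴/(8·8·35))^(1/3)
  = (1544.33)^(1/3) = 11.5588 mm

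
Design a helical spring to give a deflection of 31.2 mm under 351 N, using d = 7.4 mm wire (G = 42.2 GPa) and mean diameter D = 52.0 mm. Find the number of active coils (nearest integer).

10

Required rate k = F/δ = 351/31.2 = 11.25 N/mm
N_a = Gd⁴/(8D³k) = (42.2×10³ × 7.4⁴)/(8 × 52.0³ × 11.25)
    = 1.26543e+08 / 1.26547e+07 = 10 → 10 coils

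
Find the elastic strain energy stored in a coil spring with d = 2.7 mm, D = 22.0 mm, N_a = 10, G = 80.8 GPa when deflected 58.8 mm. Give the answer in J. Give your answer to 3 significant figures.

k = Gd⁴/(8D³N_a) = (80.8×10³)(2.7⁴)/(8·22.0³·10) = 5.0409 N/mm
U = ½kδ² = 0.5 × 5.0409 × 58.8² = 8714.3 N·mm = 8.7143 J

8.71 J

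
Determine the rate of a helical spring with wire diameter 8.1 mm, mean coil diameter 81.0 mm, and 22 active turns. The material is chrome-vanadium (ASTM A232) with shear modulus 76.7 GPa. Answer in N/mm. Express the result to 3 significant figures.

3.53 N/mm

k = Gd⁴/(8D³N_a) = (76.7×10³ × 8.1⁴) / (8 × 81.0³ × 22)
  = 3.30168e+08 / 9.35336e+07 = 3.5299 N/mm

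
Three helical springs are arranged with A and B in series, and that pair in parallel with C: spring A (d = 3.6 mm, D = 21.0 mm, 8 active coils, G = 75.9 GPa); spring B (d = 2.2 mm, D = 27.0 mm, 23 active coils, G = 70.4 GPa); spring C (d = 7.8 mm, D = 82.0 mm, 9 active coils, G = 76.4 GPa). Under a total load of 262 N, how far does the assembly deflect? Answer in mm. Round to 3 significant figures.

34.6 mm

k_A = Gd⁴/(8D³N_a) = (75.9×10³)(3.6⁴)/(8·21.0³·8) = 21.509 N/mm
k_B = Gd⁴/(8D³N_a) = (70.4×10³)(2.2⁴)/(8·27.0³·23) = 0.45536 N/mm
k_C = Gd⁴/(8D³N_a) = (76.4×10³)(7.8⁴)/(8·82.0³·9) = 7.1236 N/mm
Springs A,B series: k_AB = 1/(1/21.509+1/0.45536) = 0.44592 N/mm; parallel with C: k_eq = 0.44592+7.1236 = 7.5695 N/mm
δ = F/k_eq = 262/7.5695 = 34.613 mm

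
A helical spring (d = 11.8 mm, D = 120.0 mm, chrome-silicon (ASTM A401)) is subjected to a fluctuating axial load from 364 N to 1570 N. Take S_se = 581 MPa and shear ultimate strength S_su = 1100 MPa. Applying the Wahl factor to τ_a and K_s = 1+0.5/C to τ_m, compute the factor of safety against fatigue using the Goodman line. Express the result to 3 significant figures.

C = D/d = 120.0/11.8 = 10.1695; K_W = (4C−1)/(4C−4)+0.615/C = 1.1423; K_s = 1+0.5/C = 1.0492
F_a = (F_max−F_min)/2 = 603 N; F_m = (F_max+F_min)/2 = 967 N
τ_a = K_W·8F_aD/(πd³) = 1.1423 × 112.15 = 128.1 MPa
τ_m = K_s·8F_mD/(πd³) = 1.0492 × 179.85 = 188.69 MPa
Goodman: 1/n_f = τ_a/S_se + τ_m/S_su = 128.1/581 + 188.69/1100 = 0.22049 + 0.17154 = 0.39202
n_f = 1/0.39202 = 2.551

2.55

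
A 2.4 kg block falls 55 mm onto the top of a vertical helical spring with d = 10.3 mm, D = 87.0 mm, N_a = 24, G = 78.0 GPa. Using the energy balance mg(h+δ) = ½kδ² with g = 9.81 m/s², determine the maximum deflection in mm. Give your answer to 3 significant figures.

23.0 mm

k = Gd⁴/(8D³N_a) = (78.0×10³)(10.3⁴)/(8·87.0³·24) = 6.9436 N/mm
W = mg = 2.4 × 9.81 = 23.544 N
½kδ² − Wδ − Wh = 0 → δ = (W + √(W² + 2kWh))/k
δ = (23.544 + √(554.32 + 17982.8))/6.9436 = (23.544 + 136.15)/6.9436 = 22.999 mm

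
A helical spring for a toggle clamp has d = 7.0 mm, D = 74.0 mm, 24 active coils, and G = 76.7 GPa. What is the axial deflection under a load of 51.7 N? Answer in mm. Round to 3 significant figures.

21.8 mm

k = Gd⁴/(8D³N_a) = (76.7×10³)(7.0⁴)/(8·74.0³·24) = 2.367 N/mm
δ = F/k = 51.7 / 2.367 = 21.842 mm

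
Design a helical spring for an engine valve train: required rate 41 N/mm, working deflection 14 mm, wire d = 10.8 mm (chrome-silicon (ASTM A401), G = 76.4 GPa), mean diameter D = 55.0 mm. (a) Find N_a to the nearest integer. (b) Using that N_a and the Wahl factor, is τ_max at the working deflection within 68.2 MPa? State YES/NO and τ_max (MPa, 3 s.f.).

(a) 19 coils; (b) NO, τ_max = 83.4 MPa

N_a = Gd⁴/(8D³k) = (76.4×10³)(10.8⁴)/(8·55.0³·41) = 19.05 → N_a = 19
Actual rate k = Gd⁴/(8D³·19) = 41.101 N/mm
Working load F = kδ = 41.101·14 = 575.42 N
C = 55.0/10.8 = 5.0926; K_W = (4C−1)/(4C−4)+0.615/C = 1.3040
τ_max = K_W·8FD/(πd³) = 1.3040·63.976 = 83.426 MPa
τ_max > 68.2 MPa → exceeds allowable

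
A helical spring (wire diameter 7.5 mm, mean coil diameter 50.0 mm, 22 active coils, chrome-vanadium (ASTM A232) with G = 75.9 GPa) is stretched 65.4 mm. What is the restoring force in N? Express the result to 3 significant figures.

k = Gd⁴/(8D³N_a) = (75.9×10³)(7.5⁴)/(8·50.0³·22) = 10.916 N/mm
F = k·δ = 10.916 × 65.4 = 713.91 N

714 N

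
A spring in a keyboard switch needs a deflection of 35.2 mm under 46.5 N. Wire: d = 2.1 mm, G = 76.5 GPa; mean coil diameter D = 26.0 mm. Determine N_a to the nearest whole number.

Required rate k = F/δ = 46.5/35.2 = 1.321 N/mm
N_a = Gd⁴/(8D³k) = (76.5×10³ × 2.1⁴)/(8 × 26.0³ × 1.321)
    = 1.48778e+06 / 185746 = 8.01 → 8 coils

8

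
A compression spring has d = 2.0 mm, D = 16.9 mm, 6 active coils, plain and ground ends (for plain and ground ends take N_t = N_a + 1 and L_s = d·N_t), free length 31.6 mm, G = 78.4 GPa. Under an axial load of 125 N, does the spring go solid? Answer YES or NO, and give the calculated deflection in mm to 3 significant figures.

k = Gd⁴/(8D³N_a) = (78.4×10³)(2.0⁴)/(8·16.9³·6) = 5.4142 N/mm
N_t = 7; L_s = 2.0·7 = 14 mm; δ_solid = L₀ − L_s = 31.6 − 14 = 17.6 mm
δ = F/k = 125/5.4142 = 23.087 mm
δ ≥ δ_solid → spring goes solid

YES, δ = 23.1 mm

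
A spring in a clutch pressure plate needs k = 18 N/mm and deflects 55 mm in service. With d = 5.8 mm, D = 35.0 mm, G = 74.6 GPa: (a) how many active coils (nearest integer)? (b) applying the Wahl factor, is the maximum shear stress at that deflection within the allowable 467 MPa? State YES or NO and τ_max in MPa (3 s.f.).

(a) 14 coils; (b) NO, τ_max = 553 MPa

N_a = Gd⁴/(8D³k) = (74.6×10³)(5.8⁴)/(8·35.0³·18) = 13.67 → N_a = 14
Actual rate k = Gd⁴/(8D³·14) = 17.58 N/mm
Working load F = kδ = 17.58·55 = 966.92 N
C = 35.0/5.8 = 6.0345; K_W = (4C−1)/(4C−4)+0.615/C = 1.2509
τ_max = K_W·8FD/(πd³) = 1.2509·441.69 = 552.5 MPa
τ_max > 467 MPa → exceeds allowable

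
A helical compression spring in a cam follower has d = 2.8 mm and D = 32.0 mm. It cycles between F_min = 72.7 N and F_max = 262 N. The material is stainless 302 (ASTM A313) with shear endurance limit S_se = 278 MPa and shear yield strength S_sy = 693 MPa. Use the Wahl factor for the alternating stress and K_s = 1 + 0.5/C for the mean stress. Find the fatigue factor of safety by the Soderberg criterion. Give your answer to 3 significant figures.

0.424

C = D/d = 32.0/2.8 = 11.4286; K_W = (4C−1)/(4C−4)+0.615/C = 1.1257; K_s = 1+0.5/C = 1.0437
F_a = (F_max−F_min)/2 = 94.65 N; F_m = (F_max+F_min)/2 = 167.35 N
τ_a = K_W·8F_aD/(πd³) = 1.1257 × 351.35 = 395.52 MPa
τ_m = K_s·8F_mD/(πd³) = 1.0437 × 621.21 = 648.39 MPa
Soderberg: 1/n_f = τ_a/S_se + τ_m/S_sy = 395.52/278 + 648.39/693 = 1.42274 + 0.93563 = 2.3584
n_f = 1/2.3584 = 0.424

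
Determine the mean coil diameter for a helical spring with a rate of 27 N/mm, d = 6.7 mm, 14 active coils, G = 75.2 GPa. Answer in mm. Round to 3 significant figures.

36.9 mm

D = (Gd⁴/(8N_a·k))^(1/3) = (75.2×10³·6.7⁴/(8·14·27))^(1/3)
  = (50111.3)^(1/3) = 36.8676 mm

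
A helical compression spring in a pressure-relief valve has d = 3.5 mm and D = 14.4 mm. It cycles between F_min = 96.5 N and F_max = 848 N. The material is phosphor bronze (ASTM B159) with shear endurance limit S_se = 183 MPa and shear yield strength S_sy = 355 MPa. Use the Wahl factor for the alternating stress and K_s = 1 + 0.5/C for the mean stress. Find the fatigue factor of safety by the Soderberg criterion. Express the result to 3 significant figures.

0.269

C = D/d = 14.4/3.5 = 4.1143; K_W = (4C−1)/(4C−4)+0.615/C = 1.3903; K_s = 1+0.5/C = 1.1215
F_a = (F_max−F_min)/2 = 375.75 N; F_m = (F_max+F_min)/2 = 472.25 N
τ_a = K_W·8F_aD/(πd³) = 1.3903 × 321.36 = 446.79 MPa
τ_m = K_s·8F_mD/(πd³) = 1.1215 × 403.9 = 452.98 MPa
Soderberg: 1/n_f = τ_a/S_se + τ_m/S_sy = 446.79/183 + 452.98/355 = 2.44150 + 1.27600 = 3.7175
n_f = 1/3.7175 = 0.269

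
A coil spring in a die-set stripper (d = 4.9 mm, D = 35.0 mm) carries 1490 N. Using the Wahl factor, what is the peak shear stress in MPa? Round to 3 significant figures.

1360 MPa

Spring index C = D/d = 35.0/4.9 = 7.1429
K_W = (4C−1)/(4C−4) + 0.615/C = 27.571/24.571 + 0.0861 = 1.2082
τ₀ = 8FD/(πd³) = 8·1490·35.0/(π·4.9³) = 417200/369.61 = 1128.8 MPa
τ_max = K·τ₀ = 1.2082 × 1128.8 = 1363.8 MPa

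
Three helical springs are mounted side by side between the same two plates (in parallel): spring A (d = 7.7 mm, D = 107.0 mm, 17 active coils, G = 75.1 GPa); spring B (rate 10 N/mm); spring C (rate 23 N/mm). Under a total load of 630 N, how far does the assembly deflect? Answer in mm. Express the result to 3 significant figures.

18.2 mm

k_A = Gd⁴/(8D³N_a) = (75.1×10³)(7.7⁴)/(8·107.0³·17) = 1.5846 N/mm
Parallel: k_eq = 1.5846 + 10 + 23 = 34.585 N/mm
δ = F/k_eq = 630/34.585 = 18.216 mm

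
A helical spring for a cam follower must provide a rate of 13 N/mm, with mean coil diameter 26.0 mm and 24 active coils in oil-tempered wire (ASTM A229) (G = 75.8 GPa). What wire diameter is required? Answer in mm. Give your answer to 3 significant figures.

4.90 mm

d = (8D³N_a·k / G)^(1/4) = (8·26.0³·24·13 / (75.8×10³))^0.25
  = (578.76)^0.25 = 4.9048 mm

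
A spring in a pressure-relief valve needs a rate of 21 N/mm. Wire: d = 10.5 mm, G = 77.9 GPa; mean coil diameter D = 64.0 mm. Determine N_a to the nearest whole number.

22

N_a = Gd⁴/(8D³k) = (77.9×10³ × 10.5⁴)/(8 × 64.0³ × 21)
    = 9.46879e+08 / 4.40402e+07 = 21.5 → 22 coils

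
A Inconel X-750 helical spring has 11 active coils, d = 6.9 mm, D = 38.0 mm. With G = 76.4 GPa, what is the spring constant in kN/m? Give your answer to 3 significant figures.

k = Gd⁴/(8D³N_a) = (76.4×10³ × 6.9⁴) / (8 × 38.0³ × 11)
  = 1.73177e+08 / 4.82874e+06 = 35.864 N/mm

35.9 kN/m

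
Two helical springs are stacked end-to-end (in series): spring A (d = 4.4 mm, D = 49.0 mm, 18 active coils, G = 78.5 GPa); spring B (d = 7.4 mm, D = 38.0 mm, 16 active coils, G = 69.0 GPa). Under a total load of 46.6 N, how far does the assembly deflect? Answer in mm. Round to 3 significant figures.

28.4 mm

k_A = Gd⁴/(8D³N_a) = (78.5×10³)(4.4⁴)/(8·49.0³·18) = 1.7367 N/mm
k_B = Gd⁴/(8D³N_a) = (69.0×10³)(7.4⁴)/(8·38.0³·16) = 29.459 N/mm
Series: 1/k_eq = 1/1.7367 + 1/29.459 = 0.60974; k_eq = 1.64 N/mm
δ = F/k_eq = 46.6/1.64 = 28.414 mm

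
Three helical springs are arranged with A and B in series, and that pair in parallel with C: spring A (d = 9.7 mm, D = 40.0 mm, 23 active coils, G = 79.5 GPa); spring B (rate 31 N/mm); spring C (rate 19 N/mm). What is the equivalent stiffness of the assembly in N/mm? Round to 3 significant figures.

k_A = Gd⁴/(8D³N_a) = (79.5×10³)(9.7⁴)/(8·40.0³·23) = 59.766 N/mm
Springs A,B series: k_AB = 1/(1/59.766+1/31) = 20.412 N/mm; parallel with C: k_eq = 20.412+19 = 39.412 N/mm

39.4 N/mm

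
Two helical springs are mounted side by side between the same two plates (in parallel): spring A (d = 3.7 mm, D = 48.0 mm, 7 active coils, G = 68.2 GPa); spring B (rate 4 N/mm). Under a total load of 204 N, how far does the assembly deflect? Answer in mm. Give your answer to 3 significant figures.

33.6 mm

k_A = Gd⁴/(8D³N_a) = (68.2×10³)(3.7⁴)/(8·48.0³·7) = 2.0639 N/mm
Parallel: k_eq = 2.0639 + 4 = 6.0639 N/mm
δ = F/k_eq = 204/6.0639 = 33.642 mm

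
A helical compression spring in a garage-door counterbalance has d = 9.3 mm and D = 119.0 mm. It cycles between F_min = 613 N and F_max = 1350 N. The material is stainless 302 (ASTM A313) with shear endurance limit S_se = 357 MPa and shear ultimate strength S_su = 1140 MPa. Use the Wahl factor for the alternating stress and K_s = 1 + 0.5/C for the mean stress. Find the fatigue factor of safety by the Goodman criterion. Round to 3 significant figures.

1.30

C = D/d = 119.0/9.3 = 12.7957; K_W = (4C−1)/(4C−4)+0.615/C = 1.1116; K_s = 1+0.5/C = 1.0391
F_a = (F_max−F_min)/2 = 368.5 N; F_m = (F_max+F_min)/2 = 981.5 N
τ_a = K_W·8F_aD/(πd³) = 1.1116 × 138.83 = 154.33 MPa
τ_m = K_s·8F_mD/(πd³) = 1.0391 × 369.77 = 384.22 MPa
Goodman: 1/n_f = τ_a/S_se + τ_m/S_su = 154.33/357 + 384.22/1140 = 0.43229 + 0.33703 = 0.76932
n_f = 1/0.76932 = 1.3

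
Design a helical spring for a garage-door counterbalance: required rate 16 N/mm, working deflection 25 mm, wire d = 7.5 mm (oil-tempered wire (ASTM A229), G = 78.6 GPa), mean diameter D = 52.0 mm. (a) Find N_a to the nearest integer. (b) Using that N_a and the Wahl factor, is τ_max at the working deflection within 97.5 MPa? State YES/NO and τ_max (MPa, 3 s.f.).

N_a = Gd⁴/(8D³k) = (78.6×10³)(7.5⁴)/(8·52.0³·16) = 13.82 → N_a = 14
Actual rate k = Gd⁴/(8D³·14) = 15.792 N/mm
Working load F = kδ = 15.792·25 = 394.8 N
C = 52.0/7.5 = 6.9333; K_W = (4C−1)/(4C−4)+0.615/C = 1.2151
τ_max = K_W·8FD/(πd³) = 1.2151·123.92 = 150.58 MPa
τ_max > 97.5 MPa → exceeds allowable

(a) 14 coils; (b) NO, τ_max = 151 MPa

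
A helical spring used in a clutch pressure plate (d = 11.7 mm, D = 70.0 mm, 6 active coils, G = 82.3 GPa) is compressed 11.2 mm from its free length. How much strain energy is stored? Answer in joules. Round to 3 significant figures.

k = Gd⁴/(8D³N_a) = (82.3×10³)(11.7⁴)/(8·70.0³·6) = 93.672 N/mm
U = ½kδ² = 0.5 × 93.672 × 11.2² = 5875.1 N·mm = 5.8751 J

5.88 J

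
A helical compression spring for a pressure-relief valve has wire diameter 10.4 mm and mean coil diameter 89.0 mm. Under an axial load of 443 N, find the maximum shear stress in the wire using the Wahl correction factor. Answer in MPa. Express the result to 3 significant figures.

Spring index C = D/d = 89.0/10.4 = 8.5577
K_W = (4C−1)/(4C−4) + 0.615/C = 33.231/30.231 + 0.0719 = 1.1711
τ₀ = 8FD/(πd³) = 8·443·89.0/(π·10.4³) = 315416/3533.9 = 89.255 MPa
τ_max = K·τ₀ = 1.1711 × 89.255 = 104.53 MPa

105 MPa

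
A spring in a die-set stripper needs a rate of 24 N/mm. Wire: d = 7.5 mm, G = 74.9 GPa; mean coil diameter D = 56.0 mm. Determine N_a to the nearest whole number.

7

N_a = Gd⁴/(8D³k) = (74.9×10³ × 7.5⁴)/(8 × 56.0³ × 24)
    = 2.36988e+08 / 3.37183e+07 = 7.028 → 7 coils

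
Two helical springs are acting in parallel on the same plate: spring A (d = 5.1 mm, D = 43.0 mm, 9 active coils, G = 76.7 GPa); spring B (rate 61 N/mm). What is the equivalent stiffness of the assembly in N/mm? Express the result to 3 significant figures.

k_A = Gd⁴/(8D³N_a) = (76.7×10³)(5.1⁴)/(8·43.0³·9) = 9.0644 N/mm
Parallel: k_eq = 9.0644 + 61 = 70.064 N/mm

70.1 N/mm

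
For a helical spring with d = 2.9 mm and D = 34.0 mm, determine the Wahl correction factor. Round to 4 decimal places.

1.1224

C = D/d = 34.0/2.9 = 11.7241
K_W = (4C−1)/(4C−4) + 0.615/C = 45.897/42.897 + 0.0525 = 1.1224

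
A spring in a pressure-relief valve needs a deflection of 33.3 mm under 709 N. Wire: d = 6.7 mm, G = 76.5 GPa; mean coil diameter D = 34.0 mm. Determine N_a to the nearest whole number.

Required rate k = F/δ = 709/33.3 = 21.291 N/mm
N_a = Gd⁴/(8D³k) = (76.5×10³ × 6.7⁴)/(8 × 34.0³ × 21.291)
    = 1.54156e+08 / 6.69466e+06 = 23.03 → 23 coils

23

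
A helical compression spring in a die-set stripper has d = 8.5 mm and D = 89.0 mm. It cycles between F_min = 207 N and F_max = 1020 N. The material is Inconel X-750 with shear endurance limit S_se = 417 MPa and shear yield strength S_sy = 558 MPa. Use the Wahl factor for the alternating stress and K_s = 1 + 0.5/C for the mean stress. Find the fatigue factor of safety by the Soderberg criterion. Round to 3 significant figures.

1.20

C = D/d = 89.0/8.5 = 10.4706; K_W = (4C−1)/(4C−4)+0.615/C = 1.1379; K_s = 1+0.5/C = 1.0478
F_a = (F_max−F_min)/2 = 406.5 N; F_m = (F_max+F_min)/2 = 613.5 N
τ_a = K_W·8F_aD/(πd³) = 1.1379 × 150.01 = 170.71 MPa
τ_m = K_s·8F_mD/(πd³) = 1.0478 × 226.41 = 237.22 MPa
Soderberg: 1/n_f = τ_a/S_se + τ_m/S_sy = 170.71/417 + 237.22/558 = 0.40937 + 0.42512 = 0.83449
n_f = 1/0.83449 = 1.198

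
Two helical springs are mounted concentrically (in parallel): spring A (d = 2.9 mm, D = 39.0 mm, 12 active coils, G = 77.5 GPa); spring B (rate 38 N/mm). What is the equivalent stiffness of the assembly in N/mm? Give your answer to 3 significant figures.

39.0 N/mm

k_A = Gd⁴/(8D³N_a) = (77.5×10³)(2.9⁴)/(8·39.0³·12) = 0.96256 N/mm
Parallel: k_eq = 0.96256 + 38 = 38.963 N/mm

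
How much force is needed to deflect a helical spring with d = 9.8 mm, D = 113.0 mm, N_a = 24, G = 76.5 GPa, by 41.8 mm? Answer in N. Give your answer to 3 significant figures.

k = Gd⁴/(8D³N_a) = (76.5×10³)(9.8⁴)/(8·113.0³·24) = 2.547 N/mm
F = k·δ = 2.547 × 41.8 = 106.46 N

106 N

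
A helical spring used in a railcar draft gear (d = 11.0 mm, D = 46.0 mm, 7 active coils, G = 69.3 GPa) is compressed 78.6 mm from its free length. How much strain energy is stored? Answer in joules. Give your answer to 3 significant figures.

575 J

k = Gd⁴/(8D³N_a) = (69.3×10³)(11.0⁴)/(8·46.0³·7) = 186.14 N/mm
U = ½kδ² = 0.5 × 186.14 × 78.6² = 5.7499e+05 N·mm = 574.99 J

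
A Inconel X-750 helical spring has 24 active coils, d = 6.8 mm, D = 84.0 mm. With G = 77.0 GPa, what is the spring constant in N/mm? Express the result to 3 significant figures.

1.45 N/mm

k = Gd⁴/(8D³N_a) = (77.0×10³ × 6.8⁴) / (8 × 84.0³ × 24)
  = 1.64637e+08 / 1.13799e+08 = 1.4467 N/mm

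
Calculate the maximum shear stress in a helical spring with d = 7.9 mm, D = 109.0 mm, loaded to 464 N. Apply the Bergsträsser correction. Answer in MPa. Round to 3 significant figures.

Spring index C = D/d = 109.0/7.9 = 13.7975
K_B = (4C+2)/(4C−3) = 57.190/52.190 = 1.0958
τ₀ = 8FD/(πd³) = 8·464·109.0/(π·7.9³) = 404608/1548.9 = 261.22 MPa
τ_max = K·τ₀ = 1.0958 × 261.22 = 286.24 MPa

286 MPa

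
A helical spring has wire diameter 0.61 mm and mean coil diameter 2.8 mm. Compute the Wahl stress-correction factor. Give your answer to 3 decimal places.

1.343

C = D/d = 2.8/0.61 = 4.5902
K_W = (4C−1)/(4C−4) + 0.615/C = 17.361/14.361 + 0.1340 = 1.3429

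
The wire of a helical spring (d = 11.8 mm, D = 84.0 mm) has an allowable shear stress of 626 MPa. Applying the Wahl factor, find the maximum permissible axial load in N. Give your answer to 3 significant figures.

3980 N

C = D/d = 84.0/11.8 = 7.1186
K_W = (4C−1)/(4C−4) + 0.615/C = 27.475/24.475 + 0.0864 = 1.2090
τ_max = K·8FD/(πd³) → F_max = τ_allow·πd³/(8DK)
F_max = 626·π·11.8³/(8·84.0·1.2090) = 3.2312e+06/812.43 = 3977.3 N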